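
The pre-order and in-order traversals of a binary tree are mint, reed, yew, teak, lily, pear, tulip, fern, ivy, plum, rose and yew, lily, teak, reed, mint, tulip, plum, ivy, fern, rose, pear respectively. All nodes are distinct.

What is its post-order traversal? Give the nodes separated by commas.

lily, teak, yew, reed, plum, ivy, rose, fern, tulip, pear, mint

The first element of pre-order is the root; it splits in-order into left and right subtrees.
Root mint: left subtree has 4 nodes {yew, lily, teak, reed}, right has 6 {tulip, plum, ivy, fern, rose, pear}.
  Root reed: left subtree has 3 nodes {yew, lily, teak}, right has 0 { }.
    Root yew: left subtree has 0 nodes { }, right has 2 {lily, teak}.
      Root teak: left subtree has 1 node {lily}, right has 0 { }.
  Root pear: left subtree has 5 nodes {tulip, plum, ivy, fern, rose}, right has 0 { }.
    Root tulip: left subtree has 0 nodes { }, right has 4 {plum, ivy, fern, rose}.
      Root fern: left subtree has 2 nodes {plum, ivy}, right has 1 {rose}.
        Root ivy: left subtree has 1 node {plum}, right has 0 { }.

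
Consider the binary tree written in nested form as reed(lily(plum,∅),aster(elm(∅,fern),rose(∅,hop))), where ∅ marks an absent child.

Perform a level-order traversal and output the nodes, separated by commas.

reed, lily, aster, plum, elm, rose, fern, hop

Level-order visits nodes level by level from the root, left to right within each level.
Level 0: reed
Level 1: lily, aster
Level 2: plum, elm, rose
Level 3: fern, hop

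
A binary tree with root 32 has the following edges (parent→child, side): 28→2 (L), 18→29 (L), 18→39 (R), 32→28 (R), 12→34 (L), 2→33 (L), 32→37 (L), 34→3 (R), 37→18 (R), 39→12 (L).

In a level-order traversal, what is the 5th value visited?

2

Level-order visits nodes level by level from the root, left to right within each level.
Level 0: 32
Level 1: 37, 28
Level 2: 18, 2
Level 3: 29, 39, 33
Level 4: 12
Level 5: 34
Level 6: 3
Full level-order sequence: 32, 37, 28, 18, 2, 29, 39, 33, 12, 34, 3.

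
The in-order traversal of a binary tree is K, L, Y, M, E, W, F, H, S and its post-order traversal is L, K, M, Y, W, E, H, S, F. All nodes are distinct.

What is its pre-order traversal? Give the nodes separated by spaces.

The last element of post-order is the root; it splits in-order into left and right subtrees.
Root F: left subtree has 6 nodes {K, L, Y, M, E, W}, right has 2 {H, S}.
  Root E: left subtree has 4 nodes {K, L, Y, M}, right has 1 {W}.
    Root Y: left subtree has 2 nodes {K, L}, right has 1 {M}.
      Root K: left subtree has 0 nodes { }, right has 1 {L}.
  Root S: left subtree has 1 node {H}, right has 0 { }.

F E Y K L M W S H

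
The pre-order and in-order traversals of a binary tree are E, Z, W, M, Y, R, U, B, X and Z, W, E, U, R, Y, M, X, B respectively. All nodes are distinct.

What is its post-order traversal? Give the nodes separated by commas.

The first element of pre-order is the root; it splits in-order into left and right subtrees.
Root E: left subtree has 2 nodes {Z, W}, right has 6 {U, R, Y, M, X, B}.
  Root Z: left subtree has 0 nodes { }, right has 1 {W}.
  Root M: left subtree has 3 nodes {U, R, Y}, right has 2 {X, B}.
    Root Y: left subtree has 2 nodes {U, R}, right has 0 { }.
      Root R: left subtree has 1 node {U}, right has 0 { }.
    Root B: left subtree has 1 node {X}, right has 0 { }.

W, Z, U, R, Y, X, B, M, E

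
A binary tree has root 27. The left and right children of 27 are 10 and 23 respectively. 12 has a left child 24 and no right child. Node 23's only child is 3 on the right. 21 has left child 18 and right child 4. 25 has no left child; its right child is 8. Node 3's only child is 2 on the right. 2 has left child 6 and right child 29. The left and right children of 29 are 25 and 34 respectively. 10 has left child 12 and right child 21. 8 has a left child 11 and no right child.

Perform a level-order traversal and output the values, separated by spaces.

Level-order visits nodes level by level from the root, left to right within each level.
Level 0: 27
Level 1: 10, 23
Level 2: 12, 21, 3
Level 3: 24, 18, 4, 2
Level 4: 6, 29
Level 5: 25, 34
Level 6: 8
Level 7: 11

27 10 23 12 21 3 24 18 4 2 6 29 25 34 8 11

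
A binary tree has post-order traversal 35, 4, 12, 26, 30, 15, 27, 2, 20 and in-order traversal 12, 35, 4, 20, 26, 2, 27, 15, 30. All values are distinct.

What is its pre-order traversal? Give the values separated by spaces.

The last element of post-order is the root; it splits in-order into left and right subtrees.
Root 20: left subtree has 3 nodes {12, 35, 4}, right has 5 {26, 2, 27, 15, 30}.
  Root 12: left subtree has 0 nodes { }, right has 2 {35, 4}.
    Root 4: left subtree has 1 node {35}, right has 0 { }.
  Root 2: left subtree has 1 node {26}, right has 3 {27, 15, 30}.
    Root 27: left subtree has 0 nodes { }, right has 2 {15, 30}.
      Root 15: left subtree has 0 nodes { }, right has 1 {30}.

20 12 4 35 2 26 27 15 30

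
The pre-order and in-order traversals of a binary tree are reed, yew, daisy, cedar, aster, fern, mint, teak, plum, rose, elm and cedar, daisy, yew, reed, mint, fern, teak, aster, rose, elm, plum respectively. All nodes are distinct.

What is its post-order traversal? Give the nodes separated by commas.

cedar, daisy, yew, mint, teak, fern, elm, rose, plum, aster, reed

The first element of pre-order is the root; it splits in-order into left and right subtrees.
Root reed: left subtree has 3 nodes {cedar, daisy, yew}, right has 7 {mint, fern, teak, aster, rose, elm, plum}.
  Root yew: left subtree has 2 nodes {cedar, daisy}, right has 0 { }.
    Root daisy: left subtree has 1 node {cedar}, right has 0 { }.
  Root aster: left subtree has 3 nodes {mint, fern, teak}, right has 3 {rose, elm, plum}.
    Root fern: left subtree has 1 node {mint}, right has 1 {teak}.
    Root plum: left subtree has 2 nodes {rose, elm}, right has 0 { }.
      Root rose: left subtree has 0 nodes { }, right has 1 {elm}.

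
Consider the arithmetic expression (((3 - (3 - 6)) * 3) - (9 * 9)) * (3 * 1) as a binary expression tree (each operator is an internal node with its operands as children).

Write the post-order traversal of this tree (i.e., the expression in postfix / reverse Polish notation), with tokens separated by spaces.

3 3 6 - - 3 * 9 9 * - 3 1 * *

Post-order on an expression tree gives postfix notation: for each operator, emit left operand, right operand, then the operator.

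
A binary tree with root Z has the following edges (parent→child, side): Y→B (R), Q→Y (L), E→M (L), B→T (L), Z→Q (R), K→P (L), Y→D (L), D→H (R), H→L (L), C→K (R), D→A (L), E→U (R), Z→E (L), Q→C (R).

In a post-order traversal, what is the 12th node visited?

Post-order visits the left subtree, then the right subtree, then the node.
At Z: go left to E.
  At E: go left to M.
    M is a leaf — visit M.
  At E: go right to U.
    U is a leaf — visit U.
  Visit E.
At Z: go right to Q.
  At Q: go left to Y.
    At Y: go left to D.
      At D: go left to A.
        A is a leaf — visit A.
      At D: go right to H.
        At H: go left to L.
          L is a leaf — visit L.
        At H: no right child.
        Visit H.
      Visit D.
    At Y: go right to B.
      At B: go left to T.
        T is a leaf — visit T.
      At B: no right child.
      Visit B.
    Visit Y.
  At Q: go right to C.
    At C: no left child.
    At C: go right to K.
      At K: go left to P.
        P is a leaf — visit P.
      At K: no right child.
      Visit K.
    Visit C.
  Visit Q.
Visit Z.
Full post-order sequence: M, U, E, A, L, H, D, T, B, Y, P, K, C, Q, Z.

K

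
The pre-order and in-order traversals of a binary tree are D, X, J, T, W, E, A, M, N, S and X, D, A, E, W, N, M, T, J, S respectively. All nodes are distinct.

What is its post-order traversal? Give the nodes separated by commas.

The first element of pre-order is the root; it splits in-order into left and right subtrees.
Root D: left subtree has 1 node {X}, right has 8 {A, E, W, N, M, T, J, S}.
  Root J: left subtree has 6 nodes {A, E, W, N, M, T}, right has 1 {S}.
    Root T: left subtree has 5 nodes {A, E, W, N, M}, right has 0 { }.
      Root W: left subtree has 2 nodes {A, E}, right has 2 {N, M}.
        Root E: left subtree has 1 node {A}, right has 0 { }.
        Root M: left subtree has 1 node {N}, right has 0 { }.

X, A, E, N, M, W, T, S, J, D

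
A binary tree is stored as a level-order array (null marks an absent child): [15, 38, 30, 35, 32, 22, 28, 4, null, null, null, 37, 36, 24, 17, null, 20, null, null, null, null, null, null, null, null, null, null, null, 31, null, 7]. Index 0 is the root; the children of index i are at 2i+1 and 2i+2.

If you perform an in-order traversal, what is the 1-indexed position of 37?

7

In-order visits the left subtree, then the node, then the right subtree.
At 15: go left to 38.
  At 38: go left to 35.
    At 35: go left to 4.
      At 4: no left child.
      Visit 4.
      At 4: go right to 20.
        20 is a leaf — visit 20.
    Visit 35.
    At 35: no right child.
  Visit 38.
  At 38: go right to 32.
    32 is a leaf — visit 32.
Visit 15.
At 15: go right to 30.
  At 30: go left to 22.
    At 22: go left to 37.
      37 is a leaf — visit 37.
    Visit 22.
    At 22: go right to 36.
      36 is a leaf — visit 36.
  Visit 30.
  At 30: go right to 28.
    At 28: go left to 24.
      At 24: no left child.
      Visit 24.
      At 24: go right to 31.
        31 is a leaf — visit 31.
    Visit 28.
    At 28: go right to 17.
      At 17: no left child.
      Visit 17.
      At 17: go right to 7.
        7 is a leaf — visit 7.
Full in-order sequence: 4, 20, 35, 38, 32, 15, 37, 22, 36, 30, 24, 31, 28, 17, 7.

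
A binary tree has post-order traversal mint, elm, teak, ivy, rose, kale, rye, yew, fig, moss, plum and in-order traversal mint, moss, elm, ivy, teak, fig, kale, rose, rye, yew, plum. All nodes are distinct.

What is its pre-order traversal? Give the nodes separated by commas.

plum, moss, mint, fig, ivy, elm, teak, yew, rye, kale, rose

The last element of post-order is the root; it splits in-order into left and right subtrees.
Root plum: left subtree has 10 nodes {mint, moss, elm, ivy, teak, fig, kale, rose, rye, yew}, right has 0 { }.
  Root moss: left subtree has 1 node {mint}, right has 8 {elm, ivy, teak, fig, kale, rose, rye, yew}.
    Root fig: left subtree has 3 nodes {elm, ivy, teak}, right has 4 {kale, rose, rye, yew}.
      Root ivy: left subtree has 1 node {elm}, right has 1 {teak}.
      Root yew: left subtree has 3 nodes {kale, rose, rye}, right has 0 { }.
        Root rye: left subtree has 2 nodes {kale, rose}, right has 0 { }.
          Root kale: left subtree has 0 nodes { }, right has 1 {rose}.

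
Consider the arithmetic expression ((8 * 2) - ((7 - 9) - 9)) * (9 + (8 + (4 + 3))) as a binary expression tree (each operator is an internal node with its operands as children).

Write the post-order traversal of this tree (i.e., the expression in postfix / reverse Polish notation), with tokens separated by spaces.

8 2 * 7 9 - 9 - - 9 8 4 3 + + + *

Post-order on an expression tree gives postfix notation: for each operator, emit left operand, right operand, then the operator.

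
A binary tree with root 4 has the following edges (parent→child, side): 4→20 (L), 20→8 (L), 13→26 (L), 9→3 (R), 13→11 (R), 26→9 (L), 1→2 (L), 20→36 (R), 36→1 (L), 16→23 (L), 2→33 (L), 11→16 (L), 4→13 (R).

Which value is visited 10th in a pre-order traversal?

9

Pre-order visits the node, then its left subtree, then its right subtree.
Visit 4.
At 4: go left to 20.
  Visit 20.
  At 20: go left to 8.
    8 is a leaf — visit 8.
  At 20: go right to 36.
    Visit 36.
    At 36: go left to 1.
      Visit 1.
      At 1: go left to 2.
        Visit 2.
        At 2: go left to 33.
          33 is a leaf — visit 33.
        At 2: no right child.
      At 1: no right child.
    At 36: no right child.
At 4: go right to 13.
  Visit 13.
  At 13: go left to 26.
    Visit 26.
    At 26: go left to 9.
      Visit 9.
      At 9: no left child.
      At 9: go right to 3.
        3 is a leaf — visit 3.
    At 26: no right child.
  At 13: go right to 11.
    Visit 11.
    At 11: go left to 16.
      Visit 16.
      At 16: go left to 23.
        23 is a leaf — visit 23.
      At 16: no right child.
    At 11: no right child.
Full pre-order sequence: 4, 20, 8, 36, 1, 2, 33, 13, 26, 9, 3, 11, 16, 23.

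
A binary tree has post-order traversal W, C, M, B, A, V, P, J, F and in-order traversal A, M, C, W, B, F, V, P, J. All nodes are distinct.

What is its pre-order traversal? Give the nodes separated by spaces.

F A B M C W J P V

The last element of post-order is the root; it splits in-order into left and right subtrees.
Root F: left subtree has 5 nodes {A, M, C, W, B}, right has 3 {V, P, J}.
  Root A: left subtree has 0 nodes { }, right has 4 {M, C, W, B}.
    Root B: left subtree has 3 nodes {M, C, W}, right has 0 { }.
      Root M: left subtree has 0 nodes { }, right has 2 {C, W}.
        Root C: left subtree has 0 nodes { }, right has 1 {W}.
  Root J: left subtree has 2 nodes {V, P}, right has 0 { }.
    Root P: left subtree has 1 node {V}, right has 0 { }.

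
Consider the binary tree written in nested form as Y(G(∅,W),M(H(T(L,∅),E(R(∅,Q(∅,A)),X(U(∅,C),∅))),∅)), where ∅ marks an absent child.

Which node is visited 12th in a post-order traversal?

H

Post-order visits the left subtree, then the right subtree, then the node.
At Y: go left to G.
  At G: no left child.
  At G: go right to W.
    W is a leaf — visit W.
  Visit G.
At Y: go right to M.
  At M: go left to H.
    At H: go left to T.
      At T: go left to L.
        L is a leaf — visit L.
      At T: no right child.
      Visit T.
    At H: go right to E.
      At E: go left to R.
        At R: no left child.
        At R: go right to Q.
          At Q: no left child.
          At Q: go right to A.
            A is a leaf — visit A.
          Visit Q.
        Visit R.
      At E: go right to X.
        At X: go left to U.
          At U: no left child.
          At U: go right to C.
            C is a leaf — visit C.
          Visit U.
        At X: no right child.
        Visit X.
      Visit E.
    Visit H.
  At M: no right child.
  Visit M.
Visit Y.
Full post-order sequence: W, G, L, T, A, Q, R, C, U, X, E, H, M, Y.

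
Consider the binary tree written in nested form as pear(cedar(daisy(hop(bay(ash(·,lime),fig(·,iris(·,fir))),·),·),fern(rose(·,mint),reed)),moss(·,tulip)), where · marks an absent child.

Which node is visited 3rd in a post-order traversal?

fir

Post-order visits the left subtree, then the right subtree, then the node.
At pear: go left to cedar.
  At cedar: go left to daisy.
    At daisy: go left to hop.
      At hop: go left to bay.
        At bay: go left to ash.
          At ash: no left child.
          At ash: go right to lime.
            lime is a leaf — visit lime.
          Visit ash.
        At bay: go right to fig.
          At fig: no left child.
          At fig: go right to iris.
            At iris: no left child.
            At iris: go right to fir.
              fir is a leaf — visit fir.
            Visit iris.
          Visit fig.
        Visit bay.
      At hop: no right child.
      Visit hop.
    At daisy: no right child.
    Visit daisy.
  At cedar: go right to fern.
    At fern: go left to rose.
      At rose: no left child.
      At rose: go right to mint.
        mint is a leaf — visit mint.
      Visit rose.
    At fern: go right to reed.
      reed is a leaf — visit reed.
    Visit fern.
  Visit cedar.
At pear: go right to moss.
  At moss: no left child.
  At moss: go right to tulip.
    tulip is a leaf — visit tulip.
  Visit moss.
Visit pear.
Full post-order sequence: lime, ash, fir, iris, fig, bay, hop, daisy, mint, rose, reed, fern, cedar, tulip, moss, pear.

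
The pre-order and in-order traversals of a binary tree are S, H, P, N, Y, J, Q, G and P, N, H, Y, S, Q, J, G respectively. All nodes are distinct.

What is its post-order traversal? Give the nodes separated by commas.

The first element of pre-order is the root; it splits in-order into left and right subtrees.
Root S: left subtree has 4 nodes {P, N, H, Y}, right has 3 {Q, J, G}.
  Root H: left subtree has 2 nodes {P, N}, right has 1 {Y}.
    Root P: left subtree has 0 nodes { }, right has 1 {N}.
  Root J: left subtree has 1 node {Q}, right has 1 {G}.

N, P, Y, H, Q, G, J, S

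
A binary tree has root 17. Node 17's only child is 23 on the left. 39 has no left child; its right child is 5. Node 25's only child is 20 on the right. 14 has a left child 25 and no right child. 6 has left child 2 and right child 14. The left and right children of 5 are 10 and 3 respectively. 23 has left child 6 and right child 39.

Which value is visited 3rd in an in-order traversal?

In-order visits the left subtree, then the node, then the right subtree.
At 17: go left to 23.
  At 23: go left to 6.
    At 6: go left to 2.
      2 is a leaf — visit 2.
    Visit 6.
    At 6: go right to 14.
      At 14: go left to 25.
        At 25: no left child.
        Visit 25.
        At 25: go right to 20.
          20 is a leaf — visit 20.
      Visit 14.
      At 14: no right child.
  Visit 23.
  At 23: go right to 39.
    At 39: no left child.
    Visit 39.
    At 39: go right to 5.
      At 5: go left to 10.
        10 is a leaf — visit 10.
      Visit 5.
      At 5: go right to 3.
        3 is a leaf — visit 3.
Visit 17.
At 17: no right child.
Full in-order sequence: 2, 6, 25, 20, 14, 23, 39, 10, 5, 3, 17.

25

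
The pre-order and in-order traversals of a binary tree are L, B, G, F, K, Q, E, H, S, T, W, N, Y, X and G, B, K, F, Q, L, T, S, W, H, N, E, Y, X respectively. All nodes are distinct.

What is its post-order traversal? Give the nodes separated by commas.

The first element of pre-order is the root; it splits in-order into left and right subtrees.
Root L: left subtree has 5 nodes {G, B, K, F, Q}, right has 8 {T, S, W, H, N, E, Y, X}.
  Root B: left subtree has 1 node {G}, right has 3 {K, F, Q}.
    Root F: left subtree has 1 node {K}, right has 1 {Q}.
  Root E: left subtree has 5 nodes {T, S, W, H, N}, right has 2 {Y, X}.
    Root H: left subtree has 3 nodes {T, S, W}, right has 1 {N}.
      Root S: left subtree has 1 node {T}, right has 1 {W}.
    Root Y: left subtree has 0 nodes { }, right has 1 {X}.

G, K, Q, F, B, T, W, S, N, H, X, Y, E, L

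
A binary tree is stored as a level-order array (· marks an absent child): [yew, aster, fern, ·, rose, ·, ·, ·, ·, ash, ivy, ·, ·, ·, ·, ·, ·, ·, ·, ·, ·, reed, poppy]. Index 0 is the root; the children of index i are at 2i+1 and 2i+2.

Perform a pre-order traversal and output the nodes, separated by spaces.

Pre-order visits the node, then its left subtree, then its right subtree.
Visit yew.
At yew: go left to aster.
  Visit aster.
  At aster: no left child.
  At aster: go right to rose.
    Visit rose.
    At rose: go left to ash.
      ash is a leaf — visit ash.
    At rose: go right to ivy.
      Visit ivy.
      At ivy: go left to reed.
        reed is a leaf — visit reed.
      At ivy: go right to poppy.
        poppy is a leaf — visit poppy.
At yew: go right to fern.
  fern is a leaf — visit fern.

yew aster rose ash ivy reed poppy fern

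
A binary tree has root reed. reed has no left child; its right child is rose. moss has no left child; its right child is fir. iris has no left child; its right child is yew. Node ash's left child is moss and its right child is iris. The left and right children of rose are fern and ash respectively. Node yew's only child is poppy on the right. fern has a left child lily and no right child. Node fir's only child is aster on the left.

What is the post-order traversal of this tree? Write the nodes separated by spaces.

lily fern aster fir moss poppy yew iris ash rose reed

Post-order visits the left subtree, then the right subtree, then the node.
At reed: no left child.
At reed: go right to rose.
  At rose: go left to fern.
    At fern: go left to lily.
      lily is a leaf — visit lily.
    At fern: no right child.
    Visit fern.
  At rose: go right to ash.
    At ash: go left to moss.
      At moss: no left child.
      At moss: go right to fir.
        At fir: go left to aster.
          aster is a leaf — visit aster.
        At fir: no right child.
        Visit fir.
      Visit moss.
    At ash: go right to iris.
      At iris: no left child.
      At iris: go right to yew.
        At yew: no left child.
        At yew: go right to poppy.
          poppy is a leaf — visit poppy.
        Visit yew.
      Visit iris.
    Visit ash.
  Visit rose.
Visit reed.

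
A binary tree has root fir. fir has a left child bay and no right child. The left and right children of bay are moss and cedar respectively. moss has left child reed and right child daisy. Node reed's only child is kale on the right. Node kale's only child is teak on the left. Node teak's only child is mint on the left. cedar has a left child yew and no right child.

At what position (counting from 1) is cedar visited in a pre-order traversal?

9

Pre-order visits the node, then its left subtree, then its right subtree.
Visit fir.
At fir: go left to bay.
  Visit bay.
  At bay: go left to moss.
    Visit moss.
    At moss: go left to reed.
      Visit reed.
      At reed: no left child.
      At reed: go right to kale.
        Visit kale.
        At kale: go left to teak.
          Visit teak.
          At teak: go left to mint.
            mint is a leaf — visit mint.
          At teak: no right child.
        At kale: no right child.
    At moss: go right to daisy.
      daisy is a leaf — visit daisy.
  At bay: go right to cedar.
    Visit cedar.
    At cedar: go left to yew.
      yew is a leaf — visit yew.
    At cedar: no right child.
At fir: no right child.
Full pre-order sequence: fir, bay, moss, reed, kale, teak, mint, daisy, cedar, yew.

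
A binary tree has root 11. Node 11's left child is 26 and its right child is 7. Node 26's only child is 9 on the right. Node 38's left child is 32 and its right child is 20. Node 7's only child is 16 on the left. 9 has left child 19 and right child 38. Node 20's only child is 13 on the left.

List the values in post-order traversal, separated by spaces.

Post-order visits the left subtree, then the right subtree, then the node.
At 11: go left to 26.
  At 26: no left child.
  At 26: go right to 9.
    At 9: go left to 19.
      19 is a leaf — visit 19.
    At 9: go right to 38.
      At 38: go left to 32.
        32 is a leaf — visit 32.
      At 38: go right to 20.
        At 20: go left to 13.
          13 is a leaf — visit 13.
        At 20: no right child.
        Visit 20.
      Visit 38.
    Visit 9.
  Visit 26.
At 11: go right to 7.
  At 7: go left to 16.
    16 is a leaf — visit 16.
  At 7: no right child.
  Visit 7.
Visit 11.

19 32 13 20 38 9 26 16 7 11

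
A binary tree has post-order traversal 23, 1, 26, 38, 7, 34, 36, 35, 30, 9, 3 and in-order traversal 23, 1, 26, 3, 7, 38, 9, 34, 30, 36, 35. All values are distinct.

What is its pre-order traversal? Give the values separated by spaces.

The last element of post-order is the root; it splits in-order into left and right subtrees.
Root 3: left subtree has 3 nodes {23, 1, 26}, right has 7 {7, 38, 9, 34, 30, 36, 35}.
  Root 26: left subtree has 2 nodes {23, 1}, right has 0 { }.
    Root 1: left subtree has 1 node {23}, right has 0 { }.
  Root 9: left subtree has 2 nodes {7, 38}, right has 4 {34, 30, 36, 35}.
    Root 7: left subtree has 0 nodes { }, right has 1 {38}.
    Root 30: left subtree has 1 node {34}, right has 2 {36, 35}.
      Root 35: left subtree has 1 node {36}, right has 0 { }.

3 26 1 23 9 7 38 30 34 35 36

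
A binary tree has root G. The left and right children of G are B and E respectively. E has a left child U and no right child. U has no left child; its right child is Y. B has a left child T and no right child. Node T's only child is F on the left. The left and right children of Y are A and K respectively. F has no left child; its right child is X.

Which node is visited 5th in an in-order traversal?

In-order visits the left subtree, then the node, then the right subtree.
At G: go left to B.
  At B: go left to T.
    At T: go left to F.
      At F: no left child.
      Visit F.
      At F: go right to X.
        X is a leaf — visit X.
    Visit T.
    At T: no right child.
  Visit B.
  At B: no right child.
Visit G.
At G: go right to E.
  At E: go left to U.
    At U: no left child.
    Visit U.
    At U: go right to Y.
      At Y: go left to A.
        A is a leaf — visit A.
      Visit Y.
      At Y: go right to K.
        K is a leaf — visit K.
  Visit E.
  At E: no right child.
Full in-order sequence: F, X, T, B, G, U, A, Y, K, E.

G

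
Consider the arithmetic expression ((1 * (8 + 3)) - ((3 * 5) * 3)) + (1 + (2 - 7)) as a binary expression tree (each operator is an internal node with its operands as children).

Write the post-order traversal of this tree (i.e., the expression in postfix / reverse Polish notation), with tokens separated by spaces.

1 8 3 + * 3 5 * 3 * - 1 2 7 - + +

Post-order on an expression tree gives postfix notation: for each operator, emit left operand, right operand, then the operator.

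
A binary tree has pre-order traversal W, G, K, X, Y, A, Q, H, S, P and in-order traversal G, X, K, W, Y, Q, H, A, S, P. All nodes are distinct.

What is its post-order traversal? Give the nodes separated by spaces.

The first element of pre-order is the root; it splits in-order into left and right subtrees.
Root W: left subtree has 3 nodes {G, X, K}, right has 6 {Y, Q, H, A, S, P}.
  Root G: left subtree has 0 nodes { }, right has 2 {X, K}.
    Root K: left subtree has 1 node {X}, right has 0 { }.
  Root Y: left subtree has 0 nodes { }, right has 5 {Q, H, A, S, P}.
    Root A: left subtree has 2 nodes {Q, H}, right has 2 {S, P}.
      Root Q: left subtree has 0 nodes { }, right has 1 {H}.
      Root S: left subtree has 0 nodes { }, right has 1 {P}.

X K G H Q P S A Y W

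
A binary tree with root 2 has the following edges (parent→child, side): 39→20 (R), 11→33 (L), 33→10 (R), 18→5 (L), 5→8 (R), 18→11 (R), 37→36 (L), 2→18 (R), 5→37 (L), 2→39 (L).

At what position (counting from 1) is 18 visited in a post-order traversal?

10

Post-order visits the left subtree, then the right subtree, then the node.
At 2: go left to 39.
  At 39: no left child.
  At 39: go right to 20.
    20 is a leaf — visit 20.
  Visit 39.
At 2: go right to 18.
  At 18: go left to 5.
    At 5: go left to 37.
      At 37: go left to 36.
        36 is a leaf — visit 36.
      At 37: no right child.
      Visit 37.
    At 5: go right to 8.
      8 is a leaf — visit 8.
    Visit 5.
  At 18: go right to 11.
    At 11: go left to 33.
      At 33: no left child.
      At 33: go right to 10.
        10 is a leaf — visit 10.
      Visit 33.
    At 11: no right child.
    Visit 11.
  Visit 18.
Visit 2.
Full post-order sequence: 20, 39, 36, 37, 8, 5, 10, 33, 11, 18, 2.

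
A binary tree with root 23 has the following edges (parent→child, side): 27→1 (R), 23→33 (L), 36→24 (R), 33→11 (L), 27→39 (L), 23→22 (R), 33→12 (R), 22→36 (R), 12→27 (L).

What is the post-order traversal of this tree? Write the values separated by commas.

Post-order visits the left subtree, then the right subtree, then the node.
At 23: go left to 33.
  At 33: go left to 11.
    11 is a leaf — visit 11.
  At 33: go right to 12.
    At 12: go left to 27.
      At 27: go left to 39.
        39 is a leaf — visit 39.
      At 27: go right to 1.
        1 is a leaf — visit 1.
      Visit 27.
    At 12: no right child.
    Visit 12.
  Visit 33.
At 23: go right to 22.
  At 22: no left child.
  At 22: go right to 36.
    At 36: no left child.
    At 36: go right to 24.
      24 is a leaf — visit 24.
    Visit 36.
  Visit 22.
Visit 23.

11, 39, 1, 27, 12, 33, 24, 36, 22, 23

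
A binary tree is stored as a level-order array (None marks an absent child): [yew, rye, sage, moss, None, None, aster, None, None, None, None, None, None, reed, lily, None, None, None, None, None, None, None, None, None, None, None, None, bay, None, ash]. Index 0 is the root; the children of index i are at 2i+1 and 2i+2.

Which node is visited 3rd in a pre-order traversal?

Pre-order visits the node, then its left subtree, then its right subtree.
Visit yew.
At yew: go left to rye.
  Visit rye.
  At rye: go left to moss.
    moss is a leaf — visit moss.
  At rye: no right child.
At yew: go right to sage.
  Visit sage.
  At sage: no left child.
  At sage: go right to aster.
    Visit aster.
    At aster: go left to reed.
      Visit reed.
      At reed: go left to bay.
        bay is a leaf — visit bay.
      At reed: no right child.
    At aster: go right to lily.
      Visit lily.
      At lily: go left to ash.
        ash is a leaf — visit ash.
      At lily: no right child.
Full pre-order sequence: yew, rye, moss, sage, aster, reed, bay, lily, ash.

moss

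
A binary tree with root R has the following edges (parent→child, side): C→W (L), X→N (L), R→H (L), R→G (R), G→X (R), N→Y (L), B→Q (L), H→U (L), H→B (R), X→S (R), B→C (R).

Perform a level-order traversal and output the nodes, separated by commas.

Level-order visits nodes level by level from the root, left to right within each level.
Level 0: R
Level 1: H, G
Level 2: U, B, X
Level 3: Q, C, N, S
Level 4: W, Y

R, H, G, U, B, X, Q, C, N, S, W, Y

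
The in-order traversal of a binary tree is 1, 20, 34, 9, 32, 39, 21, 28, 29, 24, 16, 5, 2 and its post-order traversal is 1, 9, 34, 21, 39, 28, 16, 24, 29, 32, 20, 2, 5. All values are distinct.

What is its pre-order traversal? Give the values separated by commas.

The last element of post-order is the root; it splits in-order into left and right subtrees.
Root 5: left subtree has 11 nodes {1, 20, 34, 9, 32, 39, 21, 28, 29, 24, 16}, right has 1 {2}.
  Root 20: left subtree has 1 node {1}, right has 9 {34, 9, 32, 39, 21, 28, 29, 24, 16}.
    Root 32: left subtree has 2 nodes {34, 9}, right has 6 {39, 21, 28, 29, 24, 16}.
      Root 34: left subtree has 0 nodes { }, right has 1 {9}.
      Root 29: left subtree has 3 nodes {39, 21, 28}, right has 2 {24, 16}.
        Root 28: left subtree has 2 nodes {39, 21}, right has 0 { }.
          Root 39: left subtree has 0 nodes { }, right has 1 {21}.
        Root 24: left subtree has 0 nodes { }, right has 1 {16}.

5, 20, 1, 32, 34, 9, 29, 28, 39, 21, 24, 16, 2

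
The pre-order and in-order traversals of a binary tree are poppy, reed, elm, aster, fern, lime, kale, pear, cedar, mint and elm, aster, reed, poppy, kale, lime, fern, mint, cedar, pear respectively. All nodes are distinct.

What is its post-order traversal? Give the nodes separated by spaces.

The first element of pre-order is the root; it splits in-order into left and right subtrees.
Root poppy: left subtree has 3 nodes {elm, aster, reed}, right has 6 {kale, lime, fern, mint, cedar, pear}.
  Root reed: left subtree has 2 nodes {elm, aster}, right has 0 { }.
    Root elm: left subtree has 0 nodes { }, right has 1 {aster}.
  Root fern: left subtree has 2 nodes {kale, lime}, right has 3 {mint, cedar, pear}.
    Root lime: left subtree has 1 node {kale}, right has 0 { }.
    Root pear: left subtree has 2 nodes {mint, cedar}, right has 0 { }.
      Root cedar: left subtree has 1 node {mint}, right has 0 { }.

aster elm reed kale lime mint cedar pear fern poppy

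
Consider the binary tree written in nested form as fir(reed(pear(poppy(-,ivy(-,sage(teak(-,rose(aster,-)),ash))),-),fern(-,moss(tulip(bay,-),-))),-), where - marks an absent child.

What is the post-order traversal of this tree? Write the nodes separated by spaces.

Post-order visits the left subtree, then the right subtree, then the node.
At fir: go left to reed.
  At reed: go left to pear.
    At pear: go left to poppy.
      At poppy: no left child.
      At poppy: go right to ivy.
        At ivy: no left child.
        At ivy: go right to sage.
          At sage: go left to teak.
            At teak: no left child.
            At teak: go right to rose.
              At rose: go left to aster.
                aster is a leaf — visit aster.
              At rose: no right child.
              Visit rose.
            Visit teak.
          At sage: go right to ash.
            ash is a leaf — visit ash.
          Visit sage.
        Visit ivy.
      Visit poppy.
    At pear: no right child.
    Visit pear.
  At reed: go right to fern.
    At fern: no left child.
    At fern: go right to moss.
      At moss: go left to tulip.
        At tulip: go left to bay.
          bay is a leaf — visit bay.
        At tulip: no right child.
        Visit tulip.
      At moss: no right child.
      Visit moss.
    Visit fern.
  Visit reed.
At fir: no right child.
Visit fir.

aster rose teak ash sage ivy poppy pear bay tulip moss fern reed fir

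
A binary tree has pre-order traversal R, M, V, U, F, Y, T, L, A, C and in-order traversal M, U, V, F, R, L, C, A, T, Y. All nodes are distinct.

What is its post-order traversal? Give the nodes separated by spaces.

U F V M C A L T Y R

The first element of pre-order is the root; it splits in-order into left and right subtrees.
Root R: left subtree has 4 nodes {M, U, V, F}, right has 5 {L, C, A, T, Y}.
  Root M: left subtree has 0 nodes { }, right has 3 {U, V, F}.
    Root V: left subtree has 1 node {U}, right has 1 {F}.
  Root Y: left subtree has 4 nodes {L, C, A, T}, right has 0 { }.
    Root T: left subtree has 3 nodes {L, C, A}, right has 0 { }.
      Root L: left subtree has 0 nodes { }, right has 2 {C, A}.
        Root A: left subtree has 1 node {C}, right has 0 { }.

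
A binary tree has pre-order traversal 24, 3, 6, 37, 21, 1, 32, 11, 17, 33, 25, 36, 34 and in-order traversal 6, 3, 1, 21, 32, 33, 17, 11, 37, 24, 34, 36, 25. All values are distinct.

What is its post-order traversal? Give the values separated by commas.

6, 1, 33, 17, 11, 32, 21, 37, 3, 34, 36, 25, 24

The first element of pre-order is the root; it splits in-order into left and right subtrees.
Root 24: left subtree has 9 nodes {6, 3, 1, 21, 32, 33, 17, 11, 37}, right has 3 {34, 36, 25}.
  Root 3: left subtree has 1 node {6}, right has 7 {1, 21, 32, 33, 17, 11, 37}.
    Root 37: left subtree has 6 nodes {1, 21, 32, 33, 17, 11}, right has 0 { }.
      Root 21: left subtree has 1 node {1}, right has 4 {32, 33, 17, 11}.
        Root 32: left subtree has 0 nodes { }, right has 3 {33, 17, 11}.
          Root 11: left subtree has 2 nodes {33, 17}, right has 0 { }.
            Root 17: left subtree has 1 node {33}, right has 0 { }.
  Root 25: left subtree has 2 nodes {34, 36}, right has 0 { }.
    Root 36: left subtree has 1 node {34}, right has 0 { }.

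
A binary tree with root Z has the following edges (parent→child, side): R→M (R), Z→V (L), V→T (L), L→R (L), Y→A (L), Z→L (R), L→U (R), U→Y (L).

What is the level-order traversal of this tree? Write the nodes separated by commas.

Level-order visits nodes level by level from the root, left to right within each level.
Level 0: Z
Level 1: V, L
Level 2: T, R, U
Level 3: M, Y
Level 4: A

Z, V, L, T, R, U, M, Y, A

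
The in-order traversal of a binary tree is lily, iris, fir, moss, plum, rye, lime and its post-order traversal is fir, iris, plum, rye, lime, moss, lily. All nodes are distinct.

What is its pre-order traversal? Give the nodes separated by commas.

The last element of post-order is the root; it splits in-order into left and right subtrees.
Root lily: left subtree has 0 nodes { }, right has 6 {iris, fir, moss, plum, rye, lime}.
  Root moss: left subtree has 2 nodes {iris, fir}, right has 3 {plum, rye, lime}.
    Root iris: left subtree has 0 nodes { }, right has 1 {fir}.
    Root lime: left subtree has 2 nodes {plum, rye}, right has 0 { }.
      Root rye: left subtree has 1 node {plum}, right has 0 { }.

lily, moss, iris, fir, lime, rye, plum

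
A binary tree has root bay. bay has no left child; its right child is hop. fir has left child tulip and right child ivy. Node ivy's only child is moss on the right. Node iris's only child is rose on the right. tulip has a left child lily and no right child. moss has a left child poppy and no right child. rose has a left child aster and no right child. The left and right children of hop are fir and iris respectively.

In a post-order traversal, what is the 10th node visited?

Post-order visits the left subtree, then the right subtree, then the node.
At bay: no left child.
At bay: go right to hop.
  At hop: go left to fir.
    At fir: go left to tulip.
      At tulip: go left to lily.
        lily is a leaf — visit lily.
      At tulip: no right child.
      Visit tulip.
    At fir: go right to ivy.
      At ivy: no left child.
      At ivy: go right to moss.
        At moss: go left to poppy.
          poppy is a leaf — visit poppy.
        At moss: no right child.
        Visit moss.
      Visit ivy.
    Visit fir.
  At hop: go right to iris.
    At iris: no left child.
    At iris: go right to rose.
      At rose: go left to aster.
        aster is a leaf — visit aster.
      At rose: no right child.
      Visit rose.
    Visit iris.
  Visit hop.
Visit bay.
Full post-order sequence: lily, tulip, poppy, moss, ivy, fir, aster, rose, iris, hop, bay.

hop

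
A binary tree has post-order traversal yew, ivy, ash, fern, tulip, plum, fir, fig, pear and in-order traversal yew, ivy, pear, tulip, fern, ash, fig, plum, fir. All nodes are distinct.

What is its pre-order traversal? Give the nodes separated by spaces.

pear ivy yew fig tulip fern ash fir plum

The last element of post-order is the root; it splits in-order into left and right subtrees.
Root pear: left subtree has 2 nodes {yew, ivy}, right has 6 {tulip, fern, ash, fig, plum, fir}.
  Root ivy: left subtree has 1 node {yew}, right has 0 { }.
  Root fig: left subtree has 3 nodes {tulip, fern, ash}, right has 2 {plum, fir}.
    Root tulip: left subtree has 0 nodes { }, right has 2 {fern, ash}.
      Root fern: left subtree has 0 nodes { }, right has 1 {ash}.
    Root fir: left subtree has 1 node {plum}, right has 0 { }.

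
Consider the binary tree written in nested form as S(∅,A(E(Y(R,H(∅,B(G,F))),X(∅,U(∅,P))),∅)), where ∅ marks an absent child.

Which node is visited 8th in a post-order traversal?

U

Post-order visits the left subtree, then the right subtree, then the node.
At S: no left child.
At S: go right to A.
  At A: go left to E.
    At E: go left to Y.
      At Y: go left to R.
        R is a leaf — visit R.
      At Y: go right to H.
        At H: no left child.
        At H: go right to B.
          At B: go left to G.
            G is a leaf — visit G.
          At B: go right to F.
            F is a leaf — visit F.
          Visit B.
        Visit H.
      Visit Y.
    At E: go right to X.
      At X: no left child.
      At X: go right to U.
        At U: no left child.
        At U: go right to P.
          P is a leaf — visit P.
        Visit U.
      Visit X.
    Visit E.
  At A: no right child.
  Visit A.
Visit S.
Full post-order sequence: R, G, F, B, H, Y, P, U, X, E, A, S.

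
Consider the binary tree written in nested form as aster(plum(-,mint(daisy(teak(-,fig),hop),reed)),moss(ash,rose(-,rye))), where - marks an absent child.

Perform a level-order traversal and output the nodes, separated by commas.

aster, plum, moss, mint, ash, rose, daisy, reed, rye, teak, hop, fig

Level-order visits nodes level by level from the root, left to right within each level.
Level 0: aster
Level 1: plum, moss
Level 2: mint, ash, rose
Level 3: daisy, reed, rye
Level 4: teak, hop
Level 5: fig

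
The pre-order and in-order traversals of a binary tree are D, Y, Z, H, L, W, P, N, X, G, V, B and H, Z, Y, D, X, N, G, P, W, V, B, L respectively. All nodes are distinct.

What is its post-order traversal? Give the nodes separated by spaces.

The first element of pre-order is the root; it splits in-order into left and right subtrees.
Root D: left subtree has 3 nodes {H, Z, Y}, right has 8 {X, N, G, P, W, V, B, L}.
  Root Y: left subtree has 2 nodes {H, Z}, right has 0 { }.
    Root Z: left subtree has 1 node {H}, right has 0 { }.
  Root L: left subtree has 7 nodes {X, N, G, P, W, V, B}, right has 0 { }.
    Root W: left subtree has 4 nodes {X, N, G, P}, right has 2 {V, B}.
      Root P: left subtree has 3 nodes {X, N, G}, right has 0 { }.
        Root N: left subtree has 1 node {X}, right has 1 {G}.
      Root V: left subtree has 0 nodes { }, right has 1 {B}.

H Z Y X G N P B V W L D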